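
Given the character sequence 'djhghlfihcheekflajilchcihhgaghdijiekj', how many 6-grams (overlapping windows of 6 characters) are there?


String 'djhghlfihcheekflajilchcihhgaghdijiekj' has length L = 37.
Number of overlapping n-grams = L - n + 1
Substituting: 37 - 6 + 1 = 32

32


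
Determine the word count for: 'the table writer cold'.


Counting words by splitting on spaces:
  Word 1: 'the'
  Word 2: 'table'
  Word 3: 'writer'
  Word 4: 'cold'
Total words: 4

4


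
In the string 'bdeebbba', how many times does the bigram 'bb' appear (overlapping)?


Scanning 'bdeebbba' for bigram 'bb':
  Position 0: 'bd' -> no
  Position 1: 'de' -> no
  Position 2: 'ee' -> no
  Position 3: 'eb' -> no
  Position 4: 'bb' -> MATCH
  Position 5: 'bb' -> MATCH
  Position 6: 'ba' -> no
Total matches: 2

2


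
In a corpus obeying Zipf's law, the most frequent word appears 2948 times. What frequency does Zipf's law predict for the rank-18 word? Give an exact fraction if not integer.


Zipf's law: freq(rank) = f1 / rank
f1 = 2948, rank = 18
freq = 2948 / 18
GCD(2948, 18) = 2
Simplified: 1474/9

1474/9


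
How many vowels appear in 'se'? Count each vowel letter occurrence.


Scanning each character of 'se':
  Position 1: 's' -> consonant (running count: 0)
  Position 2: 'e' -> vowel (running count: 1)
Total vowels: 1

1


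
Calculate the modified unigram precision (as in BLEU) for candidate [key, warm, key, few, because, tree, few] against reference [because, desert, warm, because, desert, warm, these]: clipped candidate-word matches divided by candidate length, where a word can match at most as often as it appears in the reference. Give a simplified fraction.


Reference word counts: {'because': 2, 'desert': 2, 'these': 1, 'warm': 2}
Checking each candidate word (with clipping):
  'key' -> not in reference -> no match (matches: 0)
  'warm' -> in reference (ref count 2, used 1/2) -> match (matches: 1)
  'key' -> not in reference -> no match (matches: 1)
  'few' -> not in reference -> no match (matches: 1)
  'because' -> in reference (ref count 2, used 1/2) -> match (matches: 2)
  'tree' -> not in reference -> no match (matches: 2)
  'few' -> not in reference -> no match (matches: 2)
Clipped matches: 2, Candidate length: 7
Precision = 2/7

2/7


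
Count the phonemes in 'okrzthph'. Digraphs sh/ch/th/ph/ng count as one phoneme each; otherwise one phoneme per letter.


Parsing 'okrzthph' greedily, digraphs first:
  'o' -> vowel phoneme (phonemes so far: 1)
  'k' -> consonant phoneme (phonemes so far: 2)
  'r' -> consonant phoneme (phonemes so far: 3)
  'z' -> consonant phoneme (phonemes so far: 4)
  'th' -> digraph (1 consonant phoneme) (phonemes so far: 5)
  'ph' -> digraph (1 consonant phoneme) (phonemes so far: 6)
Total phonemes: 6

6


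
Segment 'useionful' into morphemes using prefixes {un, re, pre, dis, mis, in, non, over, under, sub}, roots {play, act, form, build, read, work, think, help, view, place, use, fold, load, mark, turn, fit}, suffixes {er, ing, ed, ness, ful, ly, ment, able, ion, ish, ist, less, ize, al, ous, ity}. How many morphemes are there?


Segmenting 'useionful' against the inventory:
  'use' -> root (morpheme 1)
  'ion' -> suffix (morpheme 2)
  'ful' -> suffix (morpheme 3)
Total morphemes: 3

3


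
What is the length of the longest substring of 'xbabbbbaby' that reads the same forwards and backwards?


Scanning 'xbabbbbaby' for palindromic substrings.
Substring at positions 1-8: 'babbbbab'.
Check: reverse('babbbbab') = 'babbbbab' -> palindrome confirmed.
Neighbouring characters ('x' / 'y') break symmetry, so it cannot extend further.
No longer palindromic substring exists; longest length = 8

8


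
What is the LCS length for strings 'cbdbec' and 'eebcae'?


DP table for LCS of 'cbdbec' and 'eebcae':
       e  e  b  c  a  e
    0  0  0  0  0  0  0
  c 0  0  0  0  1  1  1
  b 0  0  0  1  1  1  1
  d 0  0  0  1  1  1  1
  b 0  0  0  1  1  1  1
  e 0  1  1  1  1  1  2
  c 0  1  1  1  2  2  2
LCS: 'ce'
LCS length = 2

2


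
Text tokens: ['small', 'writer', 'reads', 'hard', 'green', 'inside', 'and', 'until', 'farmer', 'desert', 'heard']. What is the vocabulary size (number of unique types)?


Listing all tokens and tracking unique types:
  Token 1: 'small' -> NEW (unique so far: 1)
  Token 2: 'writer' -> NEW (unique so far: 2)
  Token 3: 'reads' -> NEW (unique so far: 3)
  Token 4: 'hard' -> NEW (unique so far: 4)
  Token 5: 'green' -> NEW (unique so far: 5)
  Token 6: 'inside' -> NEW (unique so far: 6)
  Token 7: 'and' -> NEW (unique so far: 7)
  Token 8: 'until' -> NEW (unique so far: 8)
  Token 9: 'farmer' -> NEW (unique so far: 9)
  Token 10: 'desert' -> NEW (unique so far: 10)
  Token 11: 'heard' -> NEW (unique so far: 11)
Unique types: ('and', 'desert', 'farmer', 'green', 'hard', 'heard', 'inside', 'reads', 'small', 'until', 'writer')
Vocabulary size: 11

11


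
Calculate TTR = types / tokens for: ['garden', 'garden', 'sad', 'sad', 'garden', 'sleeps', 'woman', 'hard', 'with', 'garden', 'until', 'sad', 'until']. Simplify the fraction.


Tokens: 13
Unique types: ('garden', 'hard', 'sad', 'sleeps', 'until', 'with', 'woman') = 7
TTR = 7/13
Already in lowest terms.

7/13


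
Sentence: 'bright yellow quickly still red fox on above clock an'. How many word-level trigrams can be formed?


Word trigrams from [10] words:
  Trigram 1: (bright yellow quickly)
  Trigram 2: (yellow quickly still)
  Trigram 3: (quickly still red)
  Trigram 4: (still red fox)
  Trigram 5: (red fox on)
  Trigram 6: (fox on above)
  Trigram 7: (on above clock)
  Trigram 8: (above clock an)
Total word trigrams: 10 - 2 = 8

8


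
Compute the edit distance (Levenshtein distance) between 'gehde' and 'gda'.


Building DP table for s1='gehde' (len 5) and s2='gda' (len 3):
       g  d  a
    0  1  2  3
  g 1  0  1  2
  e 2  1  1  2
  h 3  2  2  2
  d 4  3  2  3
  e 5  4  3  3
Edit distance = dp[5][3] = 3

3


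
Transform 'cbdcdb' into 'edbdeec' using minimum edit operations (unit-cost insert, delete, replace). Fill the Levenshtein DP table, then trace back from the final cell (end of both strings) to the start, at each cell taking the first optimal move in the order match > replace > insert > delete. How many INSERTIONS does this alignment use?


Edit distance = 5. Backtracking from cell (6, 7) with preference match > replace > insert > delete,
then listing the resulting alignment 'cbdcdb' -> 'edbdeec' left to right:
  Step 1: insert 'e' [insertion #1]
  Step 2: replace c->d
  Step 3: keep 'b'
  Step 4: keep 'd'
  Step 5: replace c->e
  Step 6: replace d->e
  Step 7: replace b->c
Total insertions: 1

1


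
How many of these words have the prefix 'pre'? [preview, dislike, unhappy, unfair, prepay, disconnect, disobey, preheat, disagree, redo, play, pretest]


Checking each word for prefix 'pre':
  'preview' -> YES, starts with 'pre' (count: 1)
  'dislike' -> no (count: 1)
  'unhappy' -> no (count: 1)
  'unfair' -> no (count: 1)
  'prepay' -> YES, starts with 'pre' (count: 2)
  'disconnect' -> no (count: 2)
  'disobey' -> no (count: 2)
  'preheat' -> YES, starts with 'pre' (count: 3)
  'disagree' -> no (count: 3)
  'redo' -> no (count: 3)
  'play' -> no (count: 3)
  'pretest' -> YES, starts with 'pre' (count: 4)
Total with prefix 'pre': 4

4


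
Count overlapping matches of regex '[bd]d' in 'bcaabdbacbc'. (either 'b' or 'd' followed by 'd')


Pattern: [bd]d means either 'b' or 'd' followed by 'd'.
Scanning 'bcaabdbacbc' position-by-position:
  Pos 0: window 'bc' -> no
  Pos 1: window 'ca' -> no
  Pos 2: window 'aa' -> no
  Pos 3: window 'ab' -> no
  Pos 4: window 'bd' -> MATCH
  Pos 5: window 'db' -> no
  Pos 6: window 'ba' -> no
  Pos 7: window 'ac' -> no
  Pos 8: window 'cb' -> no
  Pos 9: window 'bc' -> no
  Pos 10: window 'c' -> no
Total matches: 1

1


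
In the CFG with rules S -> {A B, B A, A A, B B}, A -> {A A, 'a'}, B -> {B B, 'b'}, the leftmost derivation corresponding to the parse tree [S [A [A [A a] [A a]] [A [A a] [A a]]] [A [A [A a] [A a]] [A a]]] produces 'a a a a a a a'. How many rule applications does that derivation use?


Every bracketed nonterminal node [X ...] in the tree is produced by exactly one rule application.
Reading the tree off as a leftmost derivation:
  Step 1: S  =>  A A   (applied S -> A A)
  Step 2: A A  =>  A A A   (applied A -> A A)
  Step 3: A A A  =>  A A A A   (applied A -> A A)
  Step 4: A A A A  =>  a A A A   (applied A -> a)
  Step 5: a A A A  =>  a a A A   (applied A -> a)
  Step 6: a a A A  =>  a a A A A   (applied A -> A A)
  Step 7: a a A A A  =>  a a a A A   (applied A -> a)
  Step 8: a a a A A  =>  a a a a A   (applied A -> a)
  Step 9: a a a a A  =>  a a a a A A   (applied A -> A A)
  Step 10: a a a a A A  =>  a a a a A A A   (applied A -> A A)
  Step 11: a a a a A A A  =>  a a a a a A A   (applied A -> a)
  Step 12: a a a a a A A  =>  a a a a a a A   (applied A -> a)
  Step 13: a a a a a a A  =>  a a a a a a a   (applied A -> a)
Final yield: a a a a a a a
Total rewrite steps: 13

13


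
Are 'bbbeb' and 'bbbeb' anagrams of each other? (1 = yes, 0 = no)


Sort characters of 'bbbeb': 'bbbbe'
Sort characters of 'bbbeb': 'bbbbe'
Sorted forms match -> they ARE anagrams
Result: 1

1


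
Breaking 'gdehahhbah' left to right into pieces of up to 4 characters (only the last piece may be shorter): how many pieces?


'gdehahhbah' has 10 characters.
Chunking with max size 4:
  Chunk 1: 'gdeh' (positions 0-3)
  Chunk 2: 'ahhb' (positions 4-7)
  Chunk 3: 'ah' (positions 8-9)
Total chunks: ceil(10 / 4) = 3

3


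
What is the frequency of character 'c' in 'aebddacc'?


Scanning 'aebddacc' for 'c':
  Position 6: 'c' -> MATCH (count: 1)
  Position 7: 'c' -> MATCH (count: 2)
Total occurrences of 'c': 2

2


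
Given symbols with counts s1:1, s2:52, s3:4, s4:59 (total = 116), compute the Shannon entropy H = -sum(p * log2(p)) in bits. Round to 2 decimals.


Computing entropy H = -sum(p_i * log2(p_i)):
  s1: p = 1/116 = 0.0086, -p*log2(p) = 0.0591
  s2: p = 52/116 = 0.4483, -p*log2(p) = 0.5189
  s3: p = 4/116 = 0.0345, -p*log2(p) = 0.1675
  s4: p = 59/116 = 0.5086, -p*log2(p) = 0.4961
H = sum of terms = 1.2416
Rounded to 2 decimals: 1.24

1.24


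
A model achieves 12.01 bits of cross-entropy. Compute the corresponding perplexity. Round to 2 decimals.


Perplexity formula: PP = 2^H
H = 12.01
PP = 2^12.01
Decompose: 2^12.01 = 2^12 * 2^0.01
2^12 = 4096, 2^0.01 ~ 1.0069556
PP ~ 4096 * 1.0069556 = 4124.4901376
Rounded to 2 decimals: 4124.49

4124.49


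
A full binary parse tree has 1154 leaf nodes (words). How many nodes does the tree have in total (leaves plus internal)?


Leaf nodes (terminals): 1154
Internal nodes = n - 1 = 1154 - 1 = 1153
Total = leaves + internal = 1154 + 1153 = 2307

2307


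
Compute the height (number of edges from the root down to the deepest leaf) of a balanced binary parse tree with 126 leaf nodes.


In a balanced binary tree with n leaves the deepest leaf is ceil(log2(n)) edges below the root.
log2(126) = 6.9773
ceil(6.9773) = 7
height (edges) = 7

7


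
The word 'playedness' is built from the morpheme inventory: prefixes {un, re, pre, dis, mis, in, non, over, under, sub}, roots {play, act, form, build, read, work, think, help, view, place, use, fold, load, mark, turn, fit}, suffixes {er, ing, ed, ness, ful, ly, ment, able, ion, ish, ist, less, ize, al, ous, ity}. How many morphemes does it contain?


Segmenting 'playedness' against the inventory:
  'play' -> root (morpheme 1)
  'ed' -> suffix (morpheme 2)
  'ness' -> suffix (morpheme 3)
Total morphemes: 3

3


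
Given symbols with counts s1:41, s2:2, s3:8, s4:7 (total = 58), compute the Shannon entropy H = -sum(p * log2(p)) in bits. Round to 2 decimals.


Computing entropy H = -sum(p_i * log2(p_i)):
  s1: p = 41/58 = 0.7069, -p*log2(p) = 0.3538
  s2: p = 2/58 = 0.0345, -p*log2(p) = 0.1675
  s3: p = 8/58 = 0.1379, -p*log2(p) = 0.3942
  s4: p = 7/58 = 0.1207, -p*log2(p) = 0.3682
H = sum of terms = 1.2837
Rounded to 2 decimals: 1.28

1.28


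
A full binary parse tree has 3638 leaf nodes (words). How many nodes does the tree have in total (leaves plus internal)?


Leaf nodes (terminals): 3638
Internal nodes = n - 1 = 3638 - 1 = 3637
Total = leaves + internal = 3638 + 3637 = 7275

7275


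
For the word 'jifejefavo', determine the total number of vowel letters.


Scanning each character of 'jifejefavo':
  Position 1: 'j' -> consonant (running count: 0)
  Position 2: 'i' -> vowel (running count: 1)
  Position 3: 'f' -> consonant (running count: 1)
  Position 4: 'e' -> vowel (running count: 2)
  Position 5: 'j' -> consonant (running count: 2)
  Position 6: 'e' -> vowel (running count: 3)
  Position 7: 'f' -> consonant (running count: 3)
  Position 8: 'a' -> vowel (running count: 4)
  Position 9: 'v' -> consonant (running count: 4)
  Position 10: 'o' -> vowel (running count: 5)
Total vowels: 5

5


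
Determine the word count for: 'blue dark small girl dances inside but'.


Counting words by splitting on spaces:
  Word 1: 'blue'
  Word 2: 'dark'
  Word 3: 'small'
  Word 4: 'girl'
  Word 5: 'dances'
  Word 6: 'inside'
  Word 7: 'but'
Total words: 7

7


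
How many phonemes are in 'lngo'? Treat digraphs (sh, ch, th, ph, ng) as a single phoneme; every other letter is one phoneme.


Parsing 'lngo' greedily, digraphs first:
  'l' -> consonant phoneme (phonemes so far: 1)
  'ng' -> digraph (1 consonant phoneme) (phonemes so far: 2)
  'o' -> vowel phoneme (phonemes so far: 3)
Total phonemes: 3

3


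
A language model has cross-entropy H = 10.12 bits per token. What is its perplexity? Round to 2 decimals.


Perplexity formula: PP = 2^H
H = 10.12
PP = 2^10.12
Decompose: 2^10.12 = 2^10 * 2^0.12
2^10 = 1024, 2^0.12 ~ 1.0867349
PP ~ 1024 * 1.0867349 = 1112.8165376
Rounded to 2 decimals: 1112.82

1112.82


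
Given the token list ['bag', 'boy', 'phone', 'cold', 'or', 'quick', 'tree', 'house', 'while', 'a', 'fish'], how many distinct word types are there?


Listing all tokens and tracking unique types:
  Token 1: 'bag' -> NEW (unique so far: 1)
  Token 2: 'boy' -> NEW (unique so far: 2)
  Token 3: 'phone' -> NEW (unique so far: 3)
  Token 4: 'cold' -> NEW (unique so far: 4)
  Token 5: 'or' -> NEW (unique so far: 5)
  Token 6: 'quick' -> NEW (unique so far: 6)
  Token 7: 'tree' -> NEW (unique so far: 7)
  Token 8: 'house' -> NEW (unique so far: 8)
  Token 9: 'while' -> NEW (unique so far: 9)
  Token 10: 'a' -> NEW (unique so far: 10)
  Token 11: 'fish' -> NEW (unique so far: 11)
Unique types: ('a', 'bag', 'boy', 'cold', 'fish', 'house', 'or', 'phone', 'quick', 'tree', 'while')
Vocabulary size: 11

11


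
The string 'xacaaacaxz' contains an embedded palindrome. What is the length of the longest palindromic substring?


Scanning 'xacaaacaxz' for palindromic substrings.
Substring at positions 0-8: 'xacaaacax'.
Check: reverse('xacaaacax') = 'xacaaacax' -> palindrome confirmed.
Neighbouring characters ('-' / 'z') break symmetry, so it cannot extend further.
No longer palindromic substring exists; longest length = 9

9


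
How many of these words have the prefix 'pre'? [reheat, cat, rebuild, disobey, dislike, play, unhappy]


Checking each word for prefix 'pre':
  'reheat' -> no (count: 0)
  'cat' -> no (count: 0)
  'rebuild' -> no (count: 0)
  'disobey' -> no (count: 0)
  'dislike' -> no (count: 0)
  'play' -> no (count: 0)
  'unhappy' -> no (count: 0)
Total with prefix 'pre': 0

0


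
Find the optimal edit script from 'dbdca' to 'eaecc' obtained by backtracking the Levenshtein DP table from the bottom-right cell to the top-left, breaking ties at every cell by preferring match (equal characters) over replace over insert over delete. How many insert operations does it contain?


Edit distance = 4. Backtracking from cell (5, 5) with preference match > replace > insert > delete,
then listing the resulting alignment 'dbdca' -> 'eaecc' left to right:
  Step 1: replace d->e
  Step 2: replace b->a
  Step 3: replace d->e
  Step 4: keep 'c'
  Step 5: replace a->c
Total insertions: 0

0


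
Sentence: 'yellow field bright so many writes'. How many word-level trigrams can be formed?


Word trigrams from [6] words:
  Trigram 1: (yellow field bright)
  Trigram 2: (field bright so)
  Trigram 3: (bright so many)
  Trigram 4: (so many writes)
Total word trigrams: 6 - 2 = 4

4


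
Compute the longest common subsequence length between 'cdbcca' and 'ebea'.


DP table for LCS of 'cdbcca' and 'ebea':
       e  b  e  a
    0  0  0  0  0
  c 0  0  0  0  0
  d 0  0  0  0  0
  b 0  0  1  1  1
  c 0  0  1  1  1
  c 0  0  1  1  1
  a 0  0  1  1  2
LCS: 'ba'
LCS length = 2

2


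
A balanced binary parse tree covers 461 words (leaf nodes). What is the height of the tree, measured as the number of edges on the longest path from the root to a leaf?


In a balanced binary tree with n leaves the deepest leaf is ceil(log2(n)) edges below the root.
log2(461) = 8.8486
ceil(8.8486) = 9
height (edges) = 9

9


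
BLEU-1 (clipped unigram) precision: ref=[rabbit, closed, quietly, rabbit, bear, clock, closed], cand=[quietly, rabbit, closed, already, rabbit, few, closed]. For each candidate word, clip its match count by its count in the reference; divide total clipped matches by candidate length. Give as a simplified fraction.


Reference word counts: {'bear': 1, 'clock': 1, 'closed': 2, 'quietly': 1, 'rabbit': 2}
Checking each candidate word (with clipping):
  'quietly' -> in reference (ref count 1, used 1/1) -> match (matches: 1)
  'rabbit' -> in reference (ref count 2, used 1/2) -> match (matches: 2)
  'closed' -> in reference (ref count 2, used 1/2) -> match (matches: 3)
  'already' -> not in reference -> no match (matches: 3)
  'rabbit' -> in reference (ref count 2, used 2/2) -> match (matches: 4)
  'few' -> not in reference -> no match (matches: 4)
  'closed' -> in reference (ref count 2, used 2/2) -> match (matches: 5)
Clipped matches: 5, Candidate length: 7
Precision = 5/7

5/7


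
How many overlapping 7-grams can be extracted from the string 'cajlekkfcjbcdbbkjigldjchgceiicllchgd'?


String 'cajlekkfcjbcdbbkjigldjchgceiicllchgd' has length L = 36.
Number of overlapping n-grams = L - n + 1
Substituting: 36 - 7 + 1 = 30

30


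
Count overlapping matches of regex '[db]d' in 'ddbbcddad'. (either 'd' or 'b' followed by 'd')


Pattern: [db]d means either 'd' or 'b' followed by 'd'.
Scanning 'ddbbcddad' position-by-position:
  Pos 0: window 'dd' -> MATCH
  Pos 1: window 'db' -> no
  Pos 2: window 'bb' -> no
  Pos 3: window 'bc' -> no
  Pos 4: window 'cd' -> no
  Pos 5: window 'dd' -> MATCH
  Pos 6: window 'da' -> no
  Pos 7: window 'ad' -> no
  Pos 8: window 'd' -> no
Total matches: 2

2


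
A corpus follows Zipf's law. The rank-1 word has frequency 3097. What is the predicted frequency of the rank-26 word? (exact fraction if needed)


Zipf's law: freq(rank) = f1 / rank
f1 = 3097, rank = 26
freq = 3097 / 26
GCD(3097, 26) = 1
Simplified: 3097/26

3097/26


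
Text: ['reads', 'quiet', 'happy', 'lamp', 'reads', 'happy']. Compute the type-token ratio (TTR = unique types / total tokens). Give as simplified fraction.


Tokens: 6
Unique types: ('happy', 'lamp', 'quiet', 'reads') = 4
TTR = 4/6
Simplify: divide both by 2 -> 2/3
TTR = 2/3

2/3


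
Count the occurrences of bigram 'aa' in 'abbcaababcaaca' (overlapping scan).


Scanning 'abbcaababcaaca' for bigram 'aa':
  Position 0: 'ab' -> no
  Position 1: 'bb' -> no
  Position 2: 'bc' -> no
  Position 3: 'ca' -> no
  Position 4: 'aa' -> MATCH
  Position 5: 'ab' -> no
  Position 6: 'ba' -> no
  Position 7: 'ab' -> no
  Position 8: 'bc' -> no
  Position 9: 'ca' -> no
  Position 10: 'aa' -> MATCH
  Position 11: 'ac' -> no
  Position 12: 'ca' -> no
Total matches: 2

2


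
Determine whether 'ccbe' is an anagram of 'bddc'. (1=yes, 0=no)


Sort characters of 'ccbe': 'bcce'
Sort characters of 'bddc': 'bcdd'
Sorted forms differ -> they are NOT anagrams
Result: 0

0


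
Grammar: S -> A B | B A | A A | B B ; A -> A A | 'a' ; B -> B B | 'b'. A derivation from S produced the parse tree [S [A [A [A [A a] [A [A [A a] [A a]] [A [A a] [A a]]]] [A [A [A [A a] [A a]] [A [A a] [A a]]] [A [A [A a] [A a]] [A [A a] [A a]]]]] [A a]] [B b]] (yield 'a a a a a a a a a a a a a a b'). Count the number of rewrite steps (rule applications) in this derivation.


Every bracketed nonterminal node [X ...] in the tree is produced by exactly one rule application.
Reading the tree off as a leftmost derivation:
  Step 1: S  =>  A B   (applied S -> A B)
  Step 2: A B  =>  A A B   (applied A -> A A)
  Step 3: A A B  =>  A A A B   (applied A -> A A)
  Step 4: A A A B  =>  A A A A B   (applied A -> A A)
  Step 5: A A A A B  =>  a A A A B   (applied A -> a)
  Step 6: a A A A B  =>  a A A A A B   (applied A -> A A)
  Step 7: a A A A A B  =>  a A A A A A B   (applied A -> A A)
  Step 8: a A A A A A B  =>  a a A A A A B   (applied A -> a)
  Step 9: a a A A A A B  =>  a a a A A A B   (applied A -> a)
  Step 10: a a a A A A B  =>  a a a A A A A B   (applied A -> A A)
  Step 11: a a a A A A A B  =>  a a a a A A A B   (applied A -> a)
  Step 12: a a a a A A A B  =>  a a a a a A A B   (applied A -> a)
  Step 13: a a a a a A A B  =>  a a a a a A A A B   (applied A -> A A)
  Step 14: a a a a a A A A B  =>  a a a a a A A A A B   (applied A -> A A)
  Step 15: a a a a a A A A A B  =>  a a a a a A A A A A B   (applied A -> A A)
  Step 16: a a a a a A A A A A B  =>  a a a a a a A A A A B   (applied A -> a)
  Step 17: a a a a a a A A A A B  =>  a a a a a a a A A A B   (applied A -> a)
  Step 18: a a a a a a a A A A B  =>  a a a a a a a A A A A B   (applied A -> A A)
  Step 19: a a a a a a a A A A A B  =>  a a a a a a a a A A A B   (applied A -> a)
  Step 20: a a a a a a a a A A A B  =>  a a a a a a a a a A A B   (applied A -> a)
  Step 21: a a a a a a a a a A A B  =>  a a a a a a a a a A A A B   (applied A -> A A)
  Step 22: a a a a a a a a a A A A B  =>  a a a a a a a a a A A A A B   (applied A -> A A)
  Step 23: a a a a a a a a a A A A A B  =>  a a a a a a a a a a A A A B   (applied A -> a)
  Step 24: a a a a a a a a a a A A A B  =>  a a a a a a a a a a a A A B   (applied A -> a)
  Step 25: a a a a a a a a a a a A A B  =>  a a a a a a a a a a a A A A B   (applied A -> A A)
  Step 26: a a a a a a a a a a a A A A B  =>  a a a a a a a a a a a a A A B   (applied A -> a)
  Step 27: a a a a a a a a a a a a A A B  =>  a a a a a a a a a a a a a A B   (applied A -> a)
  Step 28: a a a a a a a a a a a a a A B  =>  a a a a a a a a a a a a a a B   (applied A -> a)
  Step 29: a a a a a a a a a a a a a a B  =>  a a a a a a a a a a a a a a b   (applied B -> b)
Final yield: a a a a a a a a a a a a a a b
Total rewrite steps: 29

29


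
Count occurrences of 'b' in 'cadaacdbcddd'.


Scanning 'cadaacdbcddd' for 'b':
  Position 7: 'b' -> MATCH (count: 1)
Total occurrences of 'b': 1

1


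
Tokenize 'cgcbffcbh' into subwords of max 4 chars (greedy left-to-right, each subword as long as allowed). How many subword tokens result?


'cgcbffcbh' has 9 characters.
Chunking with max size 4:
  Chunk 1: 'cgcb' (positions 0-3)
  Chunk 2: 'ffcb' (positions 4-7)
  Chunk 3: 'h' (positions 8-8)
Total chunks: ceil(9 / 4) = 3

3


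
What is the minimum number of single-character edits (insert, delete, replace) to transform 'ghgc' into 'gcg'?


Building DP table for s1='ghgc' (len 4) and s2='gcg' (len 3):
       g  c  g
    0  1  2  3
  g 1  0  1  2
  h 2  1  1  2
  g 3  2  2  1
  c 4  3  2  2
Edit distance = dp[4][3] = 2

2


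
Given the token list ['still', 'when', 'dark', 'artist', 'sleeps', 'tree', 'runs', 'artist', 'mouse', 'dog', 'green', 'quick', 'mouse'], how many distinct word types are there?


Listing all tokens and tracking unique types:
  Token 1: 'still' -> NEW (unique so far: 1)
  Token 2: 'when' -> NEW (unique so far: 2)
  Token 3: 'dark' -> NEW (unique so far: 3)
  Token 4: 'artist' -> NEW (unique so far: 4)
  Token 5: 'sleeps' -> NEW (unique so far: 5)
  Token 6: 'tree' -> NEW (unique so far: 6)
  Token 7: 'runs' -> NEW (unique so far: 7)
  Token 8: 'artist' -> duplicate (unique so far: 7)
  Token 9: 'mouse' -> NEW (unique so far: 8)
  Token 10: 'dog' -> NEW (unique so far: 9)
  Token 11: 'green' -> NEW (unique so far: 10)
  Token 12: 'quick' -> NEW (unique so far: 11)
  Token 13: 'mouse' -> duplicate (unique so far: 11)
Unique types: ('artist', 'dark', 'dog', 'green', 'mouse', 'quick', 'runs', 'sleeps', 'still', 'tree', 'when')
Vocabulary size: 11

11


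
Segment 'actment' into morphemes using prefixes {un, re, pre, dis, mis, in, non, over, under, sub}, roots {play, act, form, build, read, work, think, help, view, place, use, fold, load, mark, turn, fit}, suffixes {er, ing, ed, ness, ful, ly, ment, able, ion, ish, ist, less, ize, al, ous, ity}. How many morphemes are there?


Segmenting 'actment' against the inventory:
  'act' -> root (morpheme 1)
  'ment' -> suffix (morpheme 2)
Total morphemes: 2

2


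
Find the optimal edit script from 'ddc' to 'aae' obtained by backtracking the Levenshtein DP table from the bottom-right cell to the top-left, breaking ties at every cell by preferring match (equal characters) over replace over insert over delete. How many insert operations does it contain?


Edit distance = 3. Backtracking from cell (3, 3) with preference match > replace > insert > delete,
then listing the resulting alignment 'ddc' -> 'aae' left to right:
  Step 1: replace d->a
  Step 2: replace d->a
  Step 3: replace c->e
Total insertions: 0

0


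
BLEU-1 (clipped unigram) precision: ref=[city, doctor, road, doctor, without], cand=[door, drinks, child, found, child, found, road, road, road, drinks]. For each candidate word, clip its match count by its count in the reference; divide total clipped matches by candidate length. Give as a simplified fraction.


Reference word counts: {'city': 1, 'doctor': 2, 'road': 1, 'without': 1}
Checking each candidate word (with clipping):
  'door' -> not in reference -> no match (matches: 0)
  'drinks' -> not in reference -> no match (matches: 0)
  'child' -> not in reference -> no match (matches: 0)
  'found' -> not in reference -> no match (matches: 0)
  'child' -> not in reference -> no match (matches: 0)
  'found' -> not in reference -> no match (matches: 0)
  'road' -> in reference (ref count 1, used 1/1) -> match (matches: 1)
  'road' -> ref count 1 already used up (1/1) -> clipped, no match (matches: 1)
  'road' -> ref count 1 already used up (1/1) -> clipped, no match (matches: 1)
  'drinks' -> not in reference -> no match (matches: 1)
Clipped matches: 1, Candidate length: 10
Precision = 1/10

1/10


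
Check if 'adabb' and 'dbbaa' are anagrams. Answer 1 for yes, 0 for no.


Sort characters of 'adabb': 'aabbd'
Sort characters of 'dbbaa': 'aabbd'
Sorted forms match -> they ARE anagrams
Result: 1

1


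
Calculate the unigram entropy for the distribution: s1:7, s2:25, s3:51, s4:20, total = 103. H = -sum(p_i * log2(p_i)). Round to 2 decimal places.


Computing entropy H = -sum(p_i * log2(p_i)):
  s1: p = 7/103 = 0.0680, -p*log2(p) = 0.2636
  s2: p = 25/103 = 0.2427, -p*log2(p) = 0.4958
  s3: p = 51/103 = 0.4951, -p*log2(p) = 0.5021
  s4: p = 20/103 = 0.1942, -p*log2(p) = 0.4591
H = sum of terms = 1.7206
Rounded to 2 decimals: 1.72

1.72


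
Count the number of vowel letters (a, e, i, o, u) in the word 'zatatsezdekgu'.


Scanning each character of 'zatatsezdekgu':
  Position 1: 'z' -> consonant (running count: 0)
  Position 2: 'a' -> vowel (running count: 1)
  Position 3: 't' -> consonant (running count: 1)
  Position 4: 'a' -> vowel (running count: 2)
  Position 5: 't' -> consonant (running count: 2)
  Position 6: 's' -> consonant (running count: 2)
  Position 7: 'e' -> vowel (running count: 3)
  Position 8: 'z' -> consonant (running count: 3)
  Position 9: 'd' -> consonant (running count: 3)
  Position 10: 'e' -> vowel (running count: 4)
  Position 11: 'k' -> consonant (running count: 4)
  Position 12: 'g' -> consonant (running count: 4)
  Position 13: 'u' -> vowel (running count: 5)
Total vowels: 5

5


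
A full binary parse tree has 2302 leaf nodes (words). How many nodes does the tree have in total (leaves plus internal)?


Leaf nodes (terminals): 2302
Internal nodes = n - 1 = 2302 - 1 = 2301
Total = leaves + internal = 2302 + 2301 = 4603

4603


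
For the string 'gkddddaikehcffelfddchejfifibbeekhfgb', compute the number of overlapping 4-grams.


String 'gkddddaikehcffelfddchejfifibbeekhfgb' has length L = 36.
Number of overlapping n-grams = L - n + 1
Substituting: 36 - 4 + 1 = 33

33


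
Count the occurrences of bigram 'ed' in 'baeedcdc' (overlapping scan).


Scanning 'baeedcdc' for bigram 'ed':
  Position 0: 'ba' -> no
  Position 1: 'ae' -> no
  Position 2: 'ee' -> no
  Position 3: 'ed' -> MATCH
  Position 4: 'dc' -> no
  Position 5: 'cd' -> no
  Position 6: 'dc' -> no
Total matches: 1

1


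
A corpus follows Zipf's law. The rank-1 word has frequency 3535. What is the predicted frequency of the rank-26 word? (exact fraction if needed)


Zipf's law: freq(rank) = f1 / rank
f1 = 3535, rank = 26
freq = 3535 / 26
GCD(3535, 26) = 1
Simplified: 3535/26

3535/26


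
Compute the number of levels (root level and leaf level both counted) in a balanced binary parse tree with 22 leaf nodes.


In a balanced binary tree with n leaves the deepest leaf is ceil(log2(n)) edges below the root,
so counting node levels inclusive of root and leaves gives ceil(log2(n)) + 1 levels.
log2(22) = 4.4594
ceil(4.4594) = 5
levels = 5 + 1 = 6

6


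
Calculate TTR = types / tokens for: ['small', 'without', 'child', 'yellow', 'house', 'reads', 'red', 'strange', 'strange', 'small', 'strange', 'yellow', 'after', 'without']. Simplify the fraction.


Tokens: 14
Unique types: ('after', 'child', 'house', 'reads', 'red', 'small', 'strange', 'without', 'yellow') = 9
TTR = 9/14
Already in lowest terms.

9/14


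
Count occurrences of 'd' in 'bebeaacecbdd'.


Scanning 'bebeaacecbdd' for 'd':
  Position 10: 'd' -> MATCH (count: 1)
  Position 11: 'd' -> MATCH (count: 2)
Total occurrences of 'd': 2

2


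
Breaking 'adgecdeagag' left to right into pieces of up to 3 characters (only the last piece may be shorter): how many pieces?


'adgecdeagag' has 11 characters.
Chunking with max size 3:
  Chunk 1: 'adg' (positions 0-2)
  Chunk 2: 'ecd' (positions 3-5)
  Chunk 3: 'eag' (positions 6-8)
  Chunk 4: 'ag' (positions 9-10)
Total chunks: ceil(11 / 3) = 4

4


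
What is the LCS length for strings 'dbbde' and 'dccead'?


DP table for LCS of 'dbbde' and 'dccead':
       d  c  c  e  a  d
    0  0  0  0  0  0  0
  d 0  1  1  1  1  1  1
  b 0  1  1  1  1  1  1
  b 0  1  1  1  1  1  1
  d 0  1  1  1  1  1  2
  e 0  1  1  1  2  2  2
LCS: 'dd'
LCS length = 2

2


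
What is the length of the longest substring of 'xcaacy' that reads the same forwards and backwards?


Scanning 'xcaacy' for palindromic substrings.
Substring at positions 1-4: 'caac'.
Check: reverse('caac') = 'caac' -> palindrome confirmed.
Neighbouring characters ('x' / 'y') break symmetry, so it cannot extend further.
No longer palindromic substring exists; longest length = 4

4


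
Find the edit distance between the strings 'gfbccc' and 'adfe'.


Building DP table for s1='gfbccc' (len 6) and s2='adfe' (len 4):
       a  d  f  e
    0  1  2  3  4
  g 1  1  2  3  4
  f 2  2  2  2  3
  b 3  3  3  3  3
  c 4  4  4  4  4
  c 5  5  5  5  5
  c 6  6  6  6  6
Edit distance = dp[6][4] = 6

6


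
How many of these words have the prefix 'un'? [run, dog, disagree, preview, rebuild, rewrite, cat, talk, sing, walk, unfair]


Checking each word for prefix 'un':
  'run' -> no (count: 0)
  'dog' -> no (count: 0)
  'disagree' -> no (count: 0)
  'preview' -> no (count: 0)
  'rebuild' -> no (count: 0)
  'rewrite' -> no (count: 0)
  'cat' -> no (count: 0)
  'talk' -> no (count: 0)
  'sing' -> no (count: 0)
  'walk' -> no (count: 0)
  'unfair' -> YES, starts with 'un' (count: 1)
Total with prefix 'un': 1

1


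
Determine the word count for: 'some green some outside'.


Counting words by splitting on spaces:
  Word 1: 'some'
  Word 2: 'green'
  Word 3: 'some'
  Word 4: 'outside'
Total words: 4

4


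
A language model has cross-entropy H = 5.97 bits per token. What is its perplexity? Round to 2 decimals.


Perplexity formula: PP = 2^H
H = 5.97
PP = 2^5.97
Decompose: 2^5.97 = 2^5 * 2^0.97
2^5 = 32, 2^0.97 ~ 1.9588406
PP ~ 32 * 1.9588406 = 62.6828992
Rounded to 2 decimals: 62.68

62.68


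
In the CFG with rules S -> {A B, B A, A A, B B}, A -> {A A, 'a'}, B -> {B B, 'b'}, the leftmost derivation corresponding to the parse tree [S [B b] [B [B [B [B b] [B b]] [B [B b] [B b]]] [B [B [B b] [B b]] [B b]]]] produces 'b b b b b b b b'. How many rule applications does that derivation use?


Every bracketed nonterminal node [X ...] in the tree is produced by exactly one rule application.
Reading the tree off as a leftmost derivation:
  Step 1: S  =>  B B   (applied S -> B B)
  Step 2: B B  =>  b B   (applied B -> b)
  Step 3: b B  =>  b B B   (applied B -> B B)
  Step 4: b B B  =>  b B B B   (applied B -> B B)
  Step 5: b B B B  =>  b B B B B   (applied B -> B B)
  Step 6: b B B B B  =>  b b B B B   (applied B -> b)
  Step 7: b b B B B  =>  b b b B B   (applied B -> b)
  Step 8: b b b B B  =>  b b b B B B   (applied B -> B B)
  Step 9: b b b B B B  =>  b b b b B B   (applied B -> b)
  Step 10: b b b b B B  =>  b b b b b B   (applied B -> b)
  Step 11: b b b b b B  =>  b b b b b B B   (applied B -> B B)
  Step 12: b b b b b B B  =>  b b b b b B B B   (applied B -> B B)
  Step 13: b b b b b B B B  =>  b b b b b b B B   (applied B -> b)
  Step 14: b b b b b b B B  =>  b b b b b b b B   (applied B -> b)
  Step 15: b b b b b b b B  =>  b b b b b b b b   (applied B -> b)
Final yield: b b b b b b b b
Total rewrite steps: 15

15


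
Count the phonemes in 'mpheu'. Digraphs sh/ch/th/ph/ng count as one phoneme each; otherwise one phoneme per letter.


Parsing 'mpheu' greedily, digraphs first:
  'm' -> consonant phoneme (phonemes so far: 1)
  'ph' -> digraph (1 consonant phoneme) (phonemes so far: 2)
  'e' -> vowel phoneme (phonemes so far: 3)
  'u' -> vowel phoneme (phonemes so far: 4)
Total phonemes: 4

4


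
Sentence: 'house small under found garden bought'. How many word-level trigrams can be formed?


Word trigrams from [6] words:
  Trigram 1: (house small under)
  Trigram 2: (small under found)
  Trigram 3: (under found garden)
  Trigram 4: (found garden bought)
Total word trigrams: 6 - 2 = 4

4


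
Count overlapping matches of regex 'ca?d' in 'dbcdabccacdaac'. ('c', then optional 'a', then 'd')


Pattern: ca?d means 'c', then optional 'a', then 'd'.
Scanning 'dbcdabccacdaac' position-by-position:
  Pos 0: window 'dbc' -> no
  Pos 1: window 'bcd' -> no
  Pos 2: window 'cda' -> MATCH
  Pos 3: window 'dab' -> no
  Pos 4: window 'abc' -> no
  Pos 5: window 'bcc' -> no
  Pos 6: window 'cca' -> no
  Pos 7: window 'cac' -> no
  Pos 8: window 'acd' -> no
  Pos 9: window 'cda' -> MATCH
  Pos 10: window 'daa' -> no
  Pos 11: window 'aac' -> no
  Pos 12: window 'ac' -> no
  Pos 13: window 'c' -> no
Total matches: 2

2


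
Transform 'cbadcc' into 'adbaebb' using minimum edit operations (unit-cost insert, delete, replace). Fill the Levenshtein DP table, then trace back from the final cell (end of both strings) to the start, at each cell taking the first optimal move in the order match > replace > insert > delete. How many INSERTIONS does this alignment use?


Edit distance = 5. Backtracking from cell (6, 7) with preference match > replace > insert > delete,
then listing the resulting alignment 'cbadcc' -> 'adbaebb' left to right:
  Step 1: insert 'a' [insertion #1]
  Step 2: replace c->d
  Step 3: keep 'b'
  Step 4: keep 'a'
  Step 5: replace d->e
  Step 6: replace c->b
  Step 7: replace c->b
Total insertions: 1

1


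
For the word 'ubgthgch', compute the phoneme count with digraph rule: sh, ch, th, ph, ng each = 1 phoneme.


Parsing 'ubgthgch' greedily, digraphs first:
  'u' -> vowel phoneme (phonemes so far: 1)
  'b' -> consonant phoneme (phonemes so far: 2)
  'g' -> consonant phoneme (phonemes so far: 3)
  'th' -> digraph (1 consonant phoneme) (phonemes so far: 4)
  'g' -> consonant phoneme (phonemes so far: 5)
  'ch' -> digraph (1 consonant phoneme) (phonemes so far: 6)
Total phonemes: 6

6


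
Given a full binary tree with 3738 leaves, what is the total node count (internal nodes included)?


Leaf nodes (terminals): 3738
Internal nodes = n - 1 = 3738 - 1 = 3737
Total = leaves + internal = 3738 + 3737 = 7475

7475


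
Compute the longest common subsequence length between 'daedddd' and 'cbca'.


DP table for LCS of 'daedddd' and 'cbca':
       c  b  c  a
    0  0  0  0  0
  d 0  0  0  0  0
  a 0  0  0  0  1
  e 0  0  0  0  1
  d 0  0  0  0  1
  d 0  0  0  0  1
  d 0  0  0  0  1
  d 0  0  0  0  1
LCS: 'a'
LCS length = 1

1


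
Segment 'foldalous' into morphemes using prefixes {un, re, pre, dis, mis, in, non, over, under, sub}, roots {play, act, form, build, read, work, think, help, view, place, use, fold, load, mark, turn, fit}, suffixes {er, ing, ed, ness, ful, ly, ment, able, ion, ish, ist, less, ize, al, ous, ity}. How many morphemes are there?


Segmenting 'foldalous' against the inventory:
  'fold' -> root (morpheme 1)
  'al' -> suffix (morpheme 2)
  'ous' -> suffix (morpheme 3)
Total morphemes: 3

3


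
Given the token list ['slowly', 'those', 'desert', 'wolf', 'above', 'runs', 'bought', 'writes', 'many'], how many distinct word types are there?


Listing all tokens and tracking unique types:
  Token 1: 'slowly' -> NEW (unique so far: 1)
  Token 2: 'those' -> NEW (unique so far: 2)
  Token 3: 'desert' -> NEW (unique so far: 3)
  Token 4: 'wolf' -> NEW (unique so far: 4)
  Token 5: 'above' -> NEW (unique so far: 5)
  Token 6: 'runs' -> NEW (unique so far: 6)
  Token 7: 'bought' -> NEW (unique so far: 7)
  Token 8: 'writes' -> NEW (unique so far: 8)
  Token 9: 'many' -> NEW (unique so far: 9)
Unique types: ('above', 'bought', 'desert', 'many', 'runs', 'slowly', 'those', 'wolf', 'writes')
Vocabulary size: 9

9


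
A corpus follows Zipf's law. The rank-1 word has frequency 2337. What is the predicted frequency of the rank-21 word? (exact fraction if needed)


Zipf's law: freq(rank) = f1 / rank
f1 = 2337, rank = 21
freq = 2337 / 21
GCD(2337, 21) = 3
Simplified: 779/7

779/7


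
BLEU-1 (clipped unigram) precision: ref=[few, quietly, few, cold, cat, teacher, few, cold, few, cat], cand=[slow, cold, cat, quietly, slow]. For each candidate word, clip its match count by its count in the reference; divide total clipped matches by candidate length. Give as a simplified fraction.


Reference word counts: {'cat': 2, 'cold': 2, 'few': 4, 'quietly': 1, 'teacher': 1}
Checking each candidate word (with clipping):
  'slow' -> not in reference -> no match (matches: 0)
  'cold' -> in reference (ref count 2, used 1/2) -> match (matches: 1)
  'cat' -> in reference (ref count 2, used 1/2) -> match (matches: 2)
  'quietly' -> in reference (ref count 1, used 1/1) -> match (matches: 3)
  'slow' -> not in reference -> no match (matches: 3)
Clipped matches: 3, Candidate length: 5
Precision = 3/5

3/5


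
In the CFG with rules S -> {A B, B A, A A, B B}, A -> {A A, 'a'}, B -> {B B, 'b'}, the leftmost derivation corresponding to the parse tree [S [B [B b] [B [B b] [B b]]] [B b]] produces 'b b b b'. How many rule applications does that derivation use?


Every bracketed nonterminal node [X ...] in the tree is produced by exactly one rule application.
Reading the tree off as a leftmost derivation:
  Step 1: S  =>  B B   (applied S -> B B)
  Step 2: B B  =>  B B B   (applied B -> B B)
  Step 3: B B B  =>  b B B   (applied B -> b)
  Step 4: b B B  =>  b B B B   (applied B -> B B)
  Step 5: b B B B  =>  b b B B   (applied B -> b)
  Step 6: b b B B  =>  b b b B   (applied B -> b)
  Step 7: b b b B  =>  b b b b   (applied B -> b)
Final yield: b b b b
Total rewrite steps: 7

7


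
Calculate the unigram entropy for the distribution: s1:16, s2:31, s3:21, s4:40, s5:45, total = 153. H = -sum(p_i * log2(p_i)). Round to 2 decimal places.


Computing entropy H = -sum(p_i * log2(p_i)):
  s1: p = 16/153 = 0.1046, -p*log2(p) = 0.3406
  s2: p = 31/153 = 0.2026, -p*log2(p) = 0.4667
  s3: p = 21/153 = 0.1373, -p*log2(p) = 0.3932
  s4: p = 40/153 = 0.2614, -p*log2(p) = 0.5060
  s5: p = 45/153 = 0.2941, -p*log2(p) = 0.5193
H = sum of terms = 2.2258
Rounded to 2 decimals: 2.23

2.23
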